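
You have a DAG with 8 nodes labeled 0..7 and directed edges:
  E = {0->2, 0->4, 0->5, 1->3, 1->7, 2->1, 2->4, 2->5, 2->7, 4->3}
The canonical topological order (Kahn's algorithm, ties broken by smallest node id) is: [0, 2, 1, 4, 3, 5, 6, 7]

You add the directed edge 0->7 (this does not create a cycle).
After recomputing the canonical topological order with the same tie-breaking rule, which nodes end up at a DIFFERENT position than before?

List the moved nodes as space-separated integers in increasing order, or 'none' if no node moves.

Old toposort: [0, 2, 1, 4, 3, 5, 6, 7]
Added edge 0->7
Recompute Kahn (smallest-id tiebreak):
  initial in-degrees: [0, 1, 1, 2, 2, 2, 0, 3]
  ready (indeg=0): [0, 6]
  pop 0: indeg[2]->0; indeg[4]->1; indeg[5]->1; indeg[7]->2 | ready=[2, 6] | order so far=[0]
  pop 2: indeg[1]->0; indeg[4]->0; indeg[5]->0; indeg[7]->1 | ready=[1, 4, 5, 6] | order so far=[0, 2]
  pop 1: indeg[3]->1; indeg[7]->0 | ready=[4, 5, 6, 7] | order so far=[0, 2, 1]
  pop 4: indeg[3]->0 | ready=[3, 5, 6, 7] | order so far=[0, 2, 1, 4]
  pop 3: no out-edges | ready=[5, 6, 7] | order so far=[0, 2, 1, 4, 3]
  pop 5: no out-edges | ready=[6, 7] | order so far=[0, 2, 1, 4, 3, 5]
  pop 6: no out-edges | ready=[7] | order so far=[0, 2, 1, 4, 3, 5, 6]
  pop 7: no out-edges | ready=[] | order so far=[0, 2, 1, 4, 3, 5, 6, 7]
New canonical toposort: [0, 2, 1, 4, 3, 5, 6, 7]
Compare positions:
  Node 0: index 0 -> 0 (same)
  Node 1: index 2 -> 2 (same)
  Node 2: index 1 -> 1 (same)
  Node 3: index 4 -> 4 (same)
  Node 4: index 3 -> 3 (same)
  Node 5: index 5 -> 5 (same)
  Node 6: index 6 -> 6 (same)
  Node 7: index 7 -> 7 (same)
Nodes that changed position: none

Answer: none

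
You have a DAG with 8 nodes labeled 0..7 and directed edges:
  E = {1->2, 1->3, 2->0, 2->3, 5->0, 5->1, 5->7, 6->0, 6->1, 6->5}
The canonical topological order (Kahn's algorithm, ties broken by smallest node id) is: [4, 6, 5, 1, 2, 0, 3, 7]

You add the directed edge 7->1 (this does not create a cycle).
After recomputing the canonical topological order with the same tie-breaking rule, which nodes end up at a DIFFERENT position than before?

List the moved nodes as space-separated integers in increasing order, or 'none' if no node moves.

Answer: 0 1 2 3 7

Derivation:
Old toposort: [4, 6, 5, 1, 2, 0, 3, 7]
Added edge 7->1
Recompute Kahn (smallest-id tiebreak):
  initial in-degrees: [3, 3, 1, 2, 0, 1, 0, 1]
  ready (indeg=0): [4, 6]
  pop 4: no out-edges | ready=[6] | order so far=[4]
  pop 6: indeg[0]->2; indeg[1]->2; indeg[5]->0 | ready=[5] | order so far=[4, 6]
  pop 5: indeg[0]->1; indeg[1]->1; indeg[7]->0 | ready=[7] | order so far=[4, 6, 5]
  pop 7: indeg[1]->0 | ready=[1] | order so far=[4, 6, 5, 7]
  pop 1: indeg[2]->0; indeg[3]->1 | ready=[2] | order so far=[4, 6, 5, 7, 1]
  pop 2: indeg[0]->0; indeg[3]->0 | ready=[0, 3] | order so far=[4, 6, 5, 7, 1, 2]
  pop 0: no out-edges | ready=[3] | order so far=[4, 6, 5, 7, 1, 2, 0]
  pop 3: no out-edges | ready=[] | order so far=[4, 6, 5, 7, 1, 2, 0, 3]
New canonical toposort: [4, 6, 5, 7, 1, 2, 0, 3]
Compare positions:
  Node 0: index 5 -> 6 (moved)
  Node 1: index 3 -> 4 (moved)
  Node 2: index 4 -> 5 (moved)
  Node 3: index 6 -> 7 (moved)
  Node 4: index 0 -> 0 (same)
  Node 5: index 2 -> 2 (same)
  Node 6: index 1 -> 1 (same)
  Node 7: index 7 -> 3 (moved)
Nodes that changed position: 0 1 2 3 7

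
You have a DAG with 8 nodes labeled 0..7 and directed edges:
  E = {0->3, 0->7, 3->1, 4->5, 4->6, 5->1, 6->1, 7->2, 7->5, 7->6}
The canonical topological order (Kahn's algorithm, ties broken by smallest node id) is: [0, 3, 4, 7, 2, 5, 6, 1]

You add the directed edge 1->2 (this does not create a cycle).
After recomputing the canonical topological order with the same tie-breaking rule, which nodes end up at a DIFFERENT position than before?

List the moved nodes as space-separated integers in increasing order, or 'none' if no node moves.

Old toposort: [0, 3, 4, 7, 2, 5, 6, 1]
Added edge 1->2
Recompute Kahn (smallest-id tiebreak):
  initial in-degrees: [0, 3, 2, 1, 0, 2, 2, 1]
  ready (indeg=0): [0, 4]
  pop 0: indeg[3]->0; indeg[7]->0 | ready=[3, 4, 7] | order so far=[0]
  pop 3: indeg[1]->2 | ready=[4, 7] | order so far=[0, 3]
  pop 4: indeg[5]->1; indeg[6]->1 | ready=[7] | order so far=[0, 3, 4]
  pop 7: indeg[2]->1; indeg[5]->0; indeg[6]->0 | ready=[5, 6] | order so far=[0, 3, 4, 7]
  pop 5: indeg[1]->1 | ready=[6] | order so far=[0, 3, 4, 7, 5]
  pop 6: indeg[1]->0 | ready=[1] | order so far=[0, 3, 4, 7, 5, 6]
  pop 1: indeg[2]->0 | ready=[2] | order so far=[0, 3, 4, 7, 5, 6, 1]
  pop 2: no out-edges | ready=[] | order so far=[0, 3, 4, 7, 5, 6, 1, 2]
New canonical toposort: [0, 3, 4, 7, 5, 6, 1, 2]
Compare positions:
  Node 0: index 0 -> 0 (same)
  Node 1: index 7 -> 6 (moved)
  Node 2: index 4 -> 7 (moved)
  Node 3: index 1 -> 1 (same)
  Node 4: index 2 -> 2 (same)
  Node 5: index 5 -> 4 (moved)
  Node 6: index 6 -> 5 (moved)
  Node 7: index 3 -> 3 (same)
Nodes that changed position: 1 2 5 6

Answer: 1 2 5 6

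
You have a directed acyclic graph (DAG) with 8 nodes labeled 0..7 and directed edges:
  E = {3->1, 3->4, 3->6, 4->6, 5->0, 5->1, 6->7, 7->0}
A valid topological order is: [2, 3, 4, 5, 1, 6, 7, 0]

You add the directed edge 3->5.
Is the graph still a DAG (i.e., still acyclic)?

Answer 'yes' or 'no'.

Answer: yes

Derivation:
Given toposort: [2, 3, 4, 5, 1, 6, 7, 0]
Position of 3: index 1; position of 5: index 3
New edge 3->5: forward
Forward edge: respects the existing order. Still a DAG, same toposort still valid.
Still a DAG? yes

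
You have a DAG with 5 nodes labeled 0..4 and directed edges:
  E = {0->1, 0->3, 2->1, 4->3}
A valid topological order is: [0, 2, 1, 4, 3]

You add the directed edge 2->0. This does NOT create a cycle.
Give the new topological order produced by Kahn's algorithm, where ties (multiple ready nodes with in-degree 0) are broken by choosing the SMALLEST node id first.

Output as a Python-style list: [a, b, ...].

Old toposort: [0, 2, 1, 4, 3]
Added edge: 2->0
Position of 2 (1) > position of 0 (0). Must reorder: 2 must now come before 0.
Run Kahn's algorithm (break ties by smallest node id):
  initial in-degrees: [1, 2, 0, 2, 0]
  ready (indeg=0): [2, 4]
  pop 2: indeg[0]->0; indeg[1]->1 | ready=[0, 4] | order so far=[2]
  pop 0: indeg[1]->0; indeg[3]->1 | ready=[1, 4] | order so far=[2, 0]
  pop 1: no out-edges | ready=[4] | order so far=[2, 0, 1]
  pop 4: indeg[3]->0 | ready=[3] | order so far=[2, 0, 1, 4]
  pop 3: no out-edges | ready=[] | order so far=[2, 0, 1, 4, 3]
  Result: [2, 0, 1, 4, 3]

Answer: [2, 0, 1, 4, 3]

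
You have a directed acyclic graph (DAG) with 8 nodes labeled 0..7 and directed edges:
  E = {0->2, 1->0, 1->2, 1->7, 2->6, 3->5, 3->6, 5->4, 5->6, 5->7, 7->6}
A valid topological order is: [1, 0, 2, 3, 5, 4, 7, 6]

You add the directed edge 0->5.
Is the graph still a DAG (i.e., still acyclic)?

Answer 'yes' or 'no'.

Given toposort: [1, 0, 2, 3, 5, 4, 7, 6]
Position of 0: index 1; position of 5: index 4
New edge 0->5: forward
Forward edge: respects the existing order. Still a DAG, same toposort still valid.
Still a DAG? yes

Answer: yes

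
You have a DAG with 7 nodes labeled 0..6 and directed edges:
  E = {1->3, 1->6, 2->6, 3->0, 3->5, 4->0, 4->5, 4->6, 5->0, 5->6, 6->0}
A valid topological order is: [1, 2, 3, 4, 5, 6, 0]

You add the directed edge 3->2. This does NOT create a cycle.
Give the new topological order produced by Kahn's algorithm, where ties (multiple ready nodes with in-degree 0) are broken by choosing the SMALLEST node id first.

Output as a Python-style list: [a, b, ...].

Old toposort: [1, 2, 3, 4, 5, 6, 0]
Added edge: 3->2
Position of 3 (2) > position of 2 (1). Must reorder: 3 must now come before 2.
Run Kahn's algorithm (break ties by smallest node id):
  initial in-degrees: [4, 0, 1, 1, 0, 2, 4]
  ready (indeg=0): [1, 4]
  pop 1: indeg[3]->0; indeg[6]->3 | ready=[3, 4] | order so far=[1]
  pop 3: indeg[0]->3; indeg[2]->0; indeg[5]->1 | ready=[2, 4] | order so far=[1, 3]
  pop 2: indeg[6]->2 | ready=[4] | order so far=[1, 3, 2]
  pop 4: indeg[0]->2; indeg[5]->0; indeg[6]->1 | ready=[5] | order so far=[1, 3, 2, 4]
  pop 5: indeg[0]->1; indeg[6]->0 | ready=[6] | order so far=[1, 3, 2, 4, 5]
  pop 6: indeg[0]->0 | ready=[0] | order so far=[1, 3, 2, 4, 5, 6]
  pop 0: no out-edges | ready=[] | order so far=[1, 3, 2, 4, 5, 6, 0]
  Result: [1, 3, 2, 4, 5, 6, 0]

Answer: [1, 3, 2, 4, 5, 6, 0]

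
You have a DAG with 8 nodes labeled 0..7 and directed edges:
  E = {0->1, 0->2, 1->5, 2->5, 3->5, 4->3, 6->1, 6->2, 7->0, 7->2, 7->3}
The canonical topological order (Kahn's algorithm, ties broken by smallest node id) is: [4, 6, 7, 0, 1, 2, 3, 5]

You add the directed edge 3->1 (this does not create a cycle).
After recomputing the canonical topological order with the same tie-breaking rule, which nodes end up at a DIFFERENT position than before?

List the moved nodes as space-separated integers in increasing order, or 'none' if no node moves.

Answer: 1 2 3

Derivation:
Old toposort: [4, 6, 7, 0, 1, 2, 3, 5]
Added edge 3->1
Recompute Kahn (smallest-id tiebreak):
  initial in-degrees: [1, 3, 3, 2, 0, 3, 0, 0]
  ready (indeg=0): [4, 6, 7]
  pop 4: indeg[3]->1 | ready=[6, 7] | order so far=[4]
  pop 6: indeg[1]->2; indeg[2]->2 | ready=[7] | order so far=[4, 6]
  pop 7: indeg[0]->0; indeg[2]->1; indeg[3]->0 | ready=[0, 3] | order so far=[4, 6, 7]
  pop 0: indeg[1]->1; indeg[2]->0 | ready=[2, 3] | order so far=[4, 6, 7, 0]
  pop 2: indeg[5]->2 | ready=[3] | order so far=[4, 6, 7, 0, 2]
  pop 3: indeg[1]->0; indeg[5]->1 | ready=[1] | order so far=[4, 6, 7, 0, 2, 3]
  pop 1: indeg[5]->0 | ready=[5] | order so far=[4, 6, 7, 0, 2, 3, 1]
  pop 5: no out-edges | ready=[] | order so far=[4, 6, 7, 0, 2, 3, 1, 5]
New canonical toposort: [4, 6, 7, 0, 2, 3, 1, 5]
Compare positions:
  Node 0: index 3 -> 3 (same)
  Node 1: index 4 -> 6 (moved)
  Node 2: index 5 -> 4 (moved)
  Node 3: index 6 -> 5 (moved)
  Node 4: index 0 -> 0 (same)
  Node 5: index 7 -> 7 (same)
  Node 6: index 1 -> 1 (same)
  Node 7: index 2 -> 2 (same)
Nodes that changed position: 1 2 3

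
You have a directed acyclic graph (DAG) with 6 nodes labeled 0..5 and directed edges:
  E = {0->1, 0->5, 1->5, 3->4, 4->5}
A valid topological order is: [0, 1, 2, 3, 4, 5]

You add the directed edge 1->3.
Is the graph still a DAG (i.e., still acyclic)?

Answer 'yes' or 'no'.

Given toposort: [0, 1, 2, 3, 4, 5]
Position of 1: index 1; position of 3: index 3
New edge 1->3: forward
Forward edge: respects the existing order. Still a DAG, same toposort still valid.
Still a DAG? yes

Answer: yes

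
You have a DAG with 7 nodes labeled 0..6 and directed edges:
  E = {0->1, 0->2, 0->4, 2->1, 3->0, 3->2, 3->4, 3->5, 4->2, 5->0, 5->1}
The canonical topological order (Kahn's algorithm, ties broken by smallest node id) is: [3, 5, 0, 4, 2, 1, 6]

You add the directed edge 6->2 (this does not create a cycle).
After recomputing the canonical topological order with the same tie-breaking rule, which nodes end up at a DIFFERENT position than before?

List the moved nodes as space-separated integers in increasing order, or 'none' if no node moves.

Answer: 1 2 6

Derivation:
Old toposort: [3, 5, 0, 4, 2, 1, 6]
Added edge 6->2
Recompute Kahn (smallest-id tiebreak):
  initial in-degrees: [2, 3, 4, 0, 2, 1, 0]
  ready (indeg=0): [3, 6]
  pop 3: indeg[0]->1; indeg[2]->3; indeg[4]->1; indeg[5]->0 | ready=[5, 6] | order so far=[3]
  pop 5: indeg[0]->0; indeg[1]->2 | ready=[0, 6] | order so far=[3, 5]
  pop 0: indeg[1]->1; indeg[2]->2; indeg[4]->0 | ready=[4, 6] | order so far=[3, 5, 0]
  pop 4: indeg[2]->1 | ready=[6] | order so far=[3, 5, 0, 4]
  pop 6: indeg[2]->0 | ready=[2] | order so far=[3, 5, 0, 4, 6]
  pop 2: indeg[1]->0 | ready=[1] | order so far=[3, 5, 0, 4, 6, 2]
  pop 1: no out-edges | ready=[] | order so far=[3, 5, 0, 4, 6, 2, 1]
New canonical toposort: [3, 5, 0, 4, 6, 2, 1]
Compare positions:
  Node 0: index 2 -> 2 (same)
  Node 1: index 5 -> 6 (moved)
  Node 2: index 4 -> 5 (moved)
  Node 3: index 0 -> 0 (same)
  Node 4: index 3 -> 3 (same)
  Node 5: index 1 -> 1 (same)
  Node 6: index 6 -> 4 (moved)
Nodes that changed position: 1 2 6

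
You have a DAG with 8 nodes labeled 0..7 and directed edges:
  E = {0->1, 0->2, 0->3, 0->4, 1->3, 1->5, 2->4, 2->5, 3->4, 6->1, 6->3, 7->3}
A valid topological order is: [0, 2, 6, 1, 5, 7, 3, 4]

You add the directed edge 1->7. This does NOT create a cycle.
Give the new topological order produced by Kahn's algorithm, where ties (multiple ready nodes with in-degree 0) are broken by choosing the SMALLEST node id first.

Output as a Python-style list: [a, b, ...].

Answer: [0, 2, 6, 1, 5, 7, 3, 4]

Derivation:
Old toposort: [0, 2, 6, 1, 5, 7, 3, 4]
Added edge: 1->7
Position of 1 (3) < position of 7 (5). Old order still valid.
Run Kahn's algorithm (break ties by smallest node id):
  initial in-degrees: [0, 2, 1, 4, 3, 2, 0, 1]
  ready (indeg=0): [0, 6]
  pop 0: indeg[1]->1; indeg[2]->0; indeg[3]->3; indeg[4]->2 | ready=[2, 6] | order so far=[0]
  pop 2: indeg[4]->1; indeg[5]->1 | ready=[6] | order so far=[0, 2]
  pop 6: indeg[1]->0; indeg[3]->2 | ready=[1] | order so far=[0, 2, 6]
  pop 1: indeg[3]->1; indeg[5]->0; indeg[7]->0 | ready=[5, 7] | order so far=[0, 2, 6, 1]
  pop 5: no out-edges | ready=[7] | order so far=[0, 2, 6, 1, 5]
  pop 7: indeg[3]->0 | ready=[3] | order so far=[0, 2, 6, 1, 5, 7]
  pop 3: indeg[4]->0 | ready=[4] | order so far=[0, 2, 6, 1, 5, 7, 3]
  pop 4: no out-edges | ready=[] | order so far=[0, 2, 6, 1, 5, 7, 3, 4]
  Result: [0, 2, 6, 1, 5, 7, 3, 4]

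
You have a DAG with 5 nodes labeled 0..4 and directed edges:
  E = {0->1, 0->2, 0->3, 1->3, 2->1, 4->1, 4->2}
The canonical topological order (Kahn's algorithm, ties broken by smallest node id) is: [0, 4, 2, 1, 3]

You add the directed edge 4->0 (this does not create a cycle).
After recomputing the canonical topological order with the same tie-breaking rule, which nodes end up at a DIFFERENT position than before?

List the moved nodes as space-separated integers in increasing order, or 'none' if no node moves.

Old toposort: [0, 4, 2, 1, 3]
Added edge 4->0
Recompute Kahn (smallest-id tiebreak):
  initial in-degrees: [1, 3, 2, 2, 0]
  ready (indeg=0): [4]
  pop 4: indeg[0]->0; indeg[1]->2; indeg[2]->1 | ready=[0] | order so far=[4]
  pop 0: indeg[1]->1; indeg[2]->0; indeg[3]->1 | ready=[2] | order so far=[4, 0]
  pop 2: indeg[1]->0 | ready=[1] | order so far=[4, 0, 2]
  pop 1: indeg[3]->0 | ready=[3] | order so far=[4, 0, 2, 1]
  pop 3: no out-edges | ready=[] | order so far=[4, 0, 2, 1, 3]
New canonical toposort: [4, 0, 2, 1, 3]
Compare positions:
  Node 0: index 0 -> 1 (moved)
  Node 1: index 3 -> 3 (same)
  Node 2: index 2 -> 2 (same)
  Node 3: index 4 -> 4 (same)
  Node 4: index 1 -> 0 (moved)
Nodes that changed position: 0 4

Answer: 0 4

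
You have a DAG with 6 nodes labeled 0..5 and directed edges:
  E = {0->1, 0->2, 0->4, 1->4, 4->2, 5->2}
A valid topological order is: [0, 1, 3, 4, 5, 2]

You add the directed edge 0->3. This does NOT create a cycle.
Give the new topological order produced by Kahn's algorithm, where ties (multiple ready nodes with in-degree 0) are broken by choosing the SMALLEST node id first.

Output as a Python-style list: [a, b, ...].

Old toposort: [0, 1, 3, 4, 5, 2]
Added edge: 0->3
Position of 0 (0) < position of 3 (2). Old order still valid.
Run Kahn's algorithm (break ties by smallest node id):
  initial in-degrees: [0, 1, 3, 1, 2, 0]
  ready (indeg=0): [0, 5]
  pop 0: indeg[1]->0; indeg[2]->2; indeg[3]->0; indeg[4]->1 | ready=[1, 3, 5] | order so far=[0]
  pop 1: indeg[4]->0 | ready=[3, 4, 5] | order so far=[0, 1]
  pop 3: no out-edges | ready=[4, 5] | order so far=[0, 1, 3]
  pop 4: indeg[2]->1 | ready=[5] | order so far=[0, 1, 3, 4]
  pop 5: indeg[2]->0 | ready=[2] | order so far=[0, 1, 3, 4, 5]
  pop 2: no out-edges | ready=[] | order so far=[0, 1, 3, 4, 5, 2]
  Result: [0, 1, 3, 4, 5, 2]

Answer: [0, 1, 3, 4, 5, 2]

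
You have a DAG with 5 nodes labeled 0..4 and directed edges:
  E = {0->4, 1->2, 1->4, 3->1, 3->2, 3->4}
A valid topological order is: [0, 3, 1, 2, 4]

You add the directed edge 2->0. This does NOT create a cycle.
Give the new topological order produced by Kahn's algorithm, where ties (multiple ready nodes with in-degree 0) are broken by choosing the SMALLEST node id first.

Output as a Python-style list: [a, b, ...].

Answer: [3, 1, 2, 0, 4]

Derivation:
Old toposort: [0, 3, 1, 2, 4]
Added edge: 2->0
Position of 2 (3) > position of 0 (0). Must reorder: 2 must now come before 0.
Run Kahn's algorithm (break ties by smallest node id):
  initial in-degrees: [1, 1, 2, 0, 3]
  ready (indeg=0): [3]
  pop 3: indeg[1]->0; indeg[2]->1; indeg[4]->2 | ready=[1] | order so far=[3]
  pop 1: indeg[2]->0; indeg[4]->1 | ready=[2] | order so far=[3, 1]
  pop 2: indeg[0]->0 | ready=[0] | order so far=[3, 1, 2]
  pop 0: indeg[4]->0 | ready=[4] | order so far=[3, 1, 2, 0]
  pop 4: no out-edges | ready=[] | order so far=[3, 1, 2, 0, 4]
  Result: [3, 1, 2, 0, 4]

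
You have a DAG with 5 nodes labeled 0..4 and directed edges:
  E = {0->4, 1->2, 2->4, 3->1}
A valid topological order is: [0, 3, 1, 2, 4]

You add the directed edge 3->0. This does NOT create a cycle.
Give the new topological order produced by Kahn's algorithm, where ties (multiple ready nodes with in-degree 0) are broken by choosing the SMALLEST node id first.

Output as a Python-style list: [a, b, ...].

Answer: [3, 0, 1, 2, 4]

Derivation:
Old toposort: [0, 3, 1, 2, 4]
Added edge: 3->0
Position of 3 (1) > position of 0 (0). Must reorder: 3 must now come before 0.
Run Kahn's algorithm (break ties by smallest node id):
  initial in-degrees: [1, 1, 1, 0, 2]
  ready (indeg=0): [3]
  pop 3: indeg[0]->0; indeg[1]->0 | ready=[0, 1] | order so far=[3]
  pop 0: indeg[4]->1 | ready=[1] | order so far=[3, 0]
  pop 1: indeg[2]->0 | ready=[2] | order so far=[3, 0, 1]
  pop 2: indeg[4]->0 | ready=[4] | order so far=[3, 0, 1, 2]
  pop 4: no out-edges | ready=[] | order so far=[3, 0, 1, 2, 4]
  Result: [3, 0, 1, 2, 4]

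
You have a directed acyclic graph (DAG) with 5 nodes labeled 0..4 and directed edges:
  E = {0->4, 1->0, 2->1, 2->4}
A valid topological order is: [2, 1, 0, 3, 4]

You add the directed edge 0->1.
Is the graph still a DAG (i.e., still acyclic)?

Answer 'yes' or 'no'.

Answer: no

Derivation:
Given toposort: [2, 1, 0, 3, 4]
Position of 0: index 2; position of 1: index 1
New edge 0->1: backward (u after v in old order)
Backward edge: old toposort is now invalid. Check if this creates a cycle.
Does 1 already reach 0? Reachable from 1: [0, 1, 4]. YES -> cycle!
Still a DAG? no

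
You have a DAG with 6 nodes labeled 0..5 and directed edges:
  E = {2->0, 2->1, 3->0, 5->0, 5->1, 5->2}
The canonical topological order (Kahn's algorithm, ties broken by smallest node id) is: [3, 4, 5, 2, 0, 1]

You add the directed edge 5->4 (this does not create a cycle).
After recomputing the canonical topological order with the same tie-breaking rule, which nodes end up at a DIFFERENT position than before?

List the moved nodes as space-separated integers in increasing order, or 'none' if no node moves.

Old toposort: [3, 4, 5, 2, 0, 1]
Added edge 5->4
Recompute Kahn (smallest-id tiebreak):
  initial in-degrees: [3, 2, 1, 0, 1, 0]
  ready (indeg=0): [3, 5]
  pop 3: indeg[0]->2 | ready=[5] | order so far=[3]
  pop 5: indeg[0]->1; indeg[1]->1; indeg[2]->0; indeg[4]->0 | ready=[2, 4] | order so far=[3, 5]
  pop 2: indeg[0]->0; indeg[1]->0 | ready=[0, 1, 4] | order so far=[3, 5, 2]
  pop 0: no out-edges | ready=[1, 4] | order so far=[3, 5, 2, 0]
  pop 1: no out-edges | ready=[4] | order so far=[3, 5, 2, 0, 1]
  pop 4: no out-edges | ready=[] | order so far=[3, 5, 2, 0, 1, 4]
New canonical toposort: [3, 5, 2, 0, 1, 4]
Compare positions:
  Node 0: index 4 -> 3 (moved)
  Node 1: index 5 -> 4 (moved)
  Node 2: index 3 -> 2 (moved)
  Node 3: index 0 -> 0 (same)
  Node 4: index 1 -> 5 (moved)
  Node 5: index 2 -> 1 (moved)
Nodes that changed position: 0 1 2 4 5

Answer: 0 1 2 4 5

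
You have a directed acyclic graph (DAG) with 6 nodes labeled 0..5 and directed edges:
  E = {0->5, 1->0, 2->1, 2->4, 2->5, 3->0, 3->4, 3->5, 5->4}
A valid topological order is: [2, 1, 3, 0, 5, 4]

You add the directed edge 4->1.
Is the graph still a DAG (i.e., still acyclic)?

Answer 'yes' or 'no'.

Answer: no

Derivation:
Given toposort: [2, 1, 3, 0, 5, 4]
Position of 4: index 5; position of 1: index 1
New edge 4->1: backward (u after v in old order)
Backward edge: old toposort is now invalid. Check if this creates a cycle.
Does 1 already reach 4? Reachable from 1: [0, 1, 4, 5]. YES -> cycle!
Still a DAG? no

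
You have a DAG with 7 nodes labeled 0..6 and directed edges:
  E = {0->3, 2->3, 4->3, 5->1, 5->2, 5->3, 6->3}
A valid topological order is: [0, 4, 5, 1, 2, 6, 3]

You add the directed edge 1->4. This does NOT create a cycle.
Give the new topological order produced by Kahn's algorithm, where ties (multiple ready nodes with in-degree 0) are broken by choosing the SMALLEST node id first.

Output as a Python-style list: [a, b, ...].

Answer: [0, 5, 1, 2, 4, 6, 3]

Derivation:
Old toposort: [0, 4, 5, 1, 2, 6, 3]
Added edge: 1->4
Position of 1 (3) > position of 4 (1). Must reorder: 1 must now come before 4.
Run Kahn's algorithm (break ties by smallest node id):
  initial in-degrees: [0, 1, 1, 5, 1, 0, 0]
  ready (indeg=0): [0, 5, 6]
  pop 0: indeg[3]->4 | ready=[5, 6] | order so far=[0]
  pop 5: indeg[1]->0; indeg[2]->0; indeg[3]->3 | ready=[1, 2, 6] | order so far=[0, 5]
  pop 1: indeg[4]->0 | ready=[2, 4, 6] | order so far=[0, 5, 1]
  pop 2: indeg[3]->2 | ready=[4, 6] | order so far=[0, 5, 1, 2]
  pop 4: indeg[3]->1 | ready=[6] | order so far=[0, 5, 1, 2, 4]
  pop 6: indeg[3]->0 | ready=[3] | order so far=[0, 5, 1, 2, 4, 6]
  pop 3: no out-edges | ready=[] | order so far=[0, 5, 1, 2, 4, 6, 3]
  Result: [0, 5, 1, 2, 4, 6, 3]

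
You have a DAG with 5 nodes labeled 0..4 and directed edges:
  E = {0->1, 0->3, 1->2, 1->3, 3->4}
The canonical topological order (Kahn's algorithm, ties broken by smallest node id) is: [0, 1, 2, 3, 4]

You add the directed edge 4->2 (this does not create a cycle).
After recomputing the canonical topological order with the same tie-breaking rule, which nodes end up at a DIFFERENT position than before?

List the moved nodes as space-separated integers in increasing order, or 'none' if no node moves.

Old toposort: [0, 1, 2, 3, 4]
Added edge 4->2
Recompute Kahn (smallest-id tiebreak):
  initial in-degrees: [0, 1, 2, 2, 1]
  ready (indeg=0): [0]
  pop 0: indeg[1]->0; indeg[3]->1 | ready=[1] | order so far=[0]
  pop 1: indeg[2]->1; indeg[3]->0 | ready=[3] | order so far=[0, 1]
  pop 3: indeg[4]->0 | ready=[4] | order so far=[0, 1, 3]
  pop 4: indeg[2]->0 | ready=[2] | order so far=[0, 1, 3, 4]
  pop 2: no out-edges | ready=[] | order so far=[0, 1, 3, 4, 2]
New canonical toposort: [0, 1, 3, 4, 2]
Compare positions:
  Node 0: index 0 -> 0 (same)
  Node 1: index 1 -> 1 (same)
  Node 2: index 2 -> 4 (moved)
  Node 3: index 3 -> 2 (moved)
  Node 4: index 4 -> 3 (moved)
Nodes that changed position: 2 3 4

Answer: 2 3 4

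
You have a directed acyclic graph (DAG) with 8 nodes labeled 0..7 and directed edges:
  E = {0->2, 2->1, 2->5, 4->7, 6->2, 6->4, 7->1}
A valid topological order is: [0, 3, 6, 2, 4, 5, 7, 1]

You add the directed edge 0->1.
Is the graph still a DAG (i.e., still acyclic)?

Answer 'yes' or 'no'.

Answer: yes

Derivation:
Given toposort: [0, 3, 6, 2, 4, 5, 7, 1]
Position of 0: index 0; position of 1: index 7
New edge 0->1: forward
Forward edge: respects the existing order. Still a DAG, same toposort still valid.
Still a DAG? yes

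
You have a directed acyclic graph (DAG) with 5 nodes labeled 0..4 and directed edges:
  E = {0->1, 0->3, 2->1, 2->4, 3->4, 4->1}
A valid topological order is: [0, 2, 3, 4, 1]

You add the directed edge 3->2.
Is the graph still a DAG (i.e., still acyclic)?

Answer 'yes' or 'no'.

Answer: yes

Derivation:
Given toposort: [0, 2, 3, 4, 1]
Position of 3: index 2; position of 2: index 1
New edge 3->2: backward (u after v in old order)
Backward edge: old toposort is now invalid. Check if this creates a cycle.
Does 2 already reach 3? Reachable from 2: [1, 2, 4]. NO -> still a DAG (reorder needed).
Still a DAG? yes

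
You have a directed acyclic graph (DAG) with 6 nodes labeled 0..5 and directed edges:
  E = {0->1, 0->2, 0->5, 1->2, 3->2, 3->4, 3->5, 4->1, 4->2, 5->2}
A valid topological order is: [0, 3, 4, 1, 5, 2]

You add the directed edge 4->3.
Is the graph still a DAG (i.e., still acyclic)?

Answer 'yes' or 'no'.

Given toposort: [0, 3, 4, 1, 5, 2]
Position of 4: index 2; position of 3: index 1
New edge 4->3: backward (u after v in old order)
Backward edge: old toposort is now invalid. Check if this creates a cycle.
Does 3 already reach 4? Reachable from 3: [1, 2, 3, 4, 5]. YES -> cycle!
Still a DAG? no

Answer: no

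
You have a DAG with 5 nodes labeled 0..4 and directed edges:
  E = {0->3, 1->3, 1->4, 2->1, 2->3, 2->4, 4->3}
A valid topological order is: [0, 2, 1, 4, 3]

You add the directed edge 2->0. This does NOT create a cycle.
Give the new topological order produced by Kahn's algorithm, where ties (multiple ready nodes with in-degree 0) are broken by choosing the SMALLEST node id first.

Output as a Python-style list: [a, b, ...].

Answer: [2, 0, 1, 4, 3]

Derivation:
Old toposort: [0, 2, 1, 4, 3]
Added edge: 2->0
Position of 2 (1) > position of 0 (0). Must reorder: 2 must now come before 0.
Run Kahn's algorithm (break ties by smallest node id):
  initial in-degrees: [1, 1, 0, 4, 2]
  ready (indeg=0): [2]
  pop 2: indeg[0]->0; indeg[1]->0; indeg[3]->3; indeg[4]->1 | ready=[0, 1] | order so far=[2]
  pop 0: indeg[3]->2 | ready=[1] | order so far=[2, 0]
  pop 1: indeg[3]->1; indeg[4]->0 | ready=[4] | order so far=[2, 0, 1]
  pop 4: indeg[3]->0 | ready=[3] | order so far=[2, 0, 1, 4]
  pop 3: no out-edges | ready=[] | order so far=[2, 0, 1, 4, 3]
  Result: [2, 0, 1, 4, 3]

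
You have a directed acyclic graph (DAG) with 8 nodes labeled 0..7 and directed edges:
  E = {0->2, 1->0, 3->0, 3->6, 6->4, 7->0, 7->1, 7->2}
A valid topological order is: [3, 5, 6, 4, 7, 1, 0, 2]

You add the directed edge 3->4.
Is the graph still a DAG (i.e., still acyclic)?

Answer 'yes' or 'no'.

Given toposort: [3, 5, 6, 4, 7, 1, 0, 2]
Position of 3: index 0; position of 4: index 3
New edge 3->4: forward
Forward edge: respects the existing order. Still a DAG, same toposort still valid.
Still a DAG? yes

Answer: yes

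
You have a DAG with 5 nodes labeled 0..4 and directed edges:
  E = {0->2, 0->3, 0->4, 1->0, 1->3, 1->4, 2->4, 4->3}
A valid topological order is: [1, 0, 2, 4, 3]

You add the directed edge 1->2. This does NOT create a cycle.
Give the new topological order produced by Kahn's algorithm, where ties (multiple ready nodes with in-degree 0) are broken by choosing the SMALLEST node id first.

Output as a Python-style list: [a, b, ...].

Old toposort: [1, 0, 2, 4, 3]
Added edge: 1->2
Position of 1 (0) < position of 2 (2). Old order still valid.
Run Kahn's algorithm (break ties by smallest node id):
  initial in-degrees: [1, 0, 2, 3, 3]
  ready (indeg=0): [1]
  pop 1: indeg[0]->0; indeg[2]->1; indeg[3]->2; indeg[4]->2 | ready=[0] | order so far=[1]
  pop 0: indeg[2]->0; indeg[3]->1; indeg[4]->1 | ready=[2] | order so far=[1, 0]
  pop 2: indeg[4]->0 | ready=[4] | order so far=[1, 0, 2]
  pop 4: indeg[3]->0 | ready=[3] | order so far=[1, 0, 2, 4]
  pop 3: no out-edges | ready=[] | order so far=[1, 0, 2, 4, 3]
  Result: [1, 0, 2, 4, 3]

Answer: [1, 0, 2, 4, 3]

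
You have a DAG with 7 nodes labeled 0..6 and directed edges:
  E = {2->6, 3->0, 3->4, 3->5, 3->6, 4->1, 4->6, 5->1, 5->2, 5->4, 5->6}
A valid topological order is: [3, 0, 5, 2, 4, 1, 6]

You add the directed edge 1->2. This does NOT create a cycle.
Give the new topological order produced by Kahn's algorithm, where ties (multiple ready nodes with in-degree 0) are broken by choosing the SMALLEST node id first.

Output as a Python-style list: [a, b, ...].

Answer: [3, 0, 5, 4, 1, 2, 6]

Derivation:
Old toposort: [3, 0, 5, 2, 4, 1, 6]
Added edge: 1->2
Position of 1 (5) > position of 2 (3). Must reorder: 1 must now come before 2.
Run Kahn's algorithm (break ties by smallest node id):
  initial in-degrees: [1, 2, 2, 0, 2, 1, 4]
  ready (indeg=0): [3]
  pop 3: indeg[0]->0; indeg[4]->1; indeg[5]->0; indeg[6]->3 | ready=[0, 5] | order so far=[3]
  pop 0: no out-edges | ready=[5] | order so far=[3, 0]
  pop 5: indeg[1]->1; indeg[2]->1; indeg[4]->0; indeg[6]->2 | ready=[4] | order so far=[3, 0, 5]
  pop 4: indeg[1]->0; indeg[6]->1 | ready=[1] | order so far=[3, 0, 5, 4]
  pop 1: indeg[2]->0 | ready=[2] | order so far=[3, 0, 5, 4, 1]
  pop 2: indeg[6]->0 | ready=[6] | order so far=[3, 0, 5, 4, 1, 2]
  pop 6: no out-edges | ready=[] | order so far=[3, 0, 5, 4, 1, 2, 6]
  Result: [3, 0, 5, 4, 1, 2, 6]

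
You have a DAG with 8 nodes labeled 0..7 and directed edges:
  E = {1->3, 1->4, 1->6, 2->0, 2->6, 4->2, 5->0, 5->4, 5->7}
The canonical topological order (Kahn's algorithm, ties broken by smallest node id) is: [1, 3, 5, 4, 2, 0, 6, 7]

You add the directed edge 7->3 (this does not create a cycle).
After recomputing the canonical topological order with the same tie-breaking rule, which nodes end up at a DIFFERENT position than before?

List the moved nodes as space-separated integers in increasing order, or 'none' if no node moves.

Answer: 0 2 3 4 5 6 7

Derivation:
Old toposort: [1, 3, 5, 4, 2, 0, 6, 7]
Added edge 7->3
Recompute Kahn (smallest-id tiebreak):
  initial in-degrees: [2, 0, 1, 2, 2, 0, 2, 1]
  ready (indeg=0): [1, 5]
  pop 1: indeg[3]->1; indeg[4]->1; indeg[6]->1 | ready=[5] | order so far=[1]
  pop 5: indeg[0]->1; indeg[4]->0; indeg[7]->0 | ready=[4, 7] | order so far=[1, 5]
  pop 4: indeg[2]->0 | ready=[2, 7] | order so far=[1, 5, 4]
  pop 2: indeg[0]->0; indeg[6]->0 | ready=[0, 6, 7] | order so far=[1, 5, 4, 2]
  pop 0: no out-edges | ready=[6, 7] | order so far=[1, 5, 4, 2, 0]
  pop 6: no out-edges | ready=[7] | order so far=[1, 5, 4, 2, 0, 6]
  pop 7: indeg[3]->0 | ready=[3] | order so far=[1, 5, 4, 2, 0, 6, 7]
  pop 3: no out-edges | ready=[] | order so far=[1, 5, 4, 2, 0, 6, 7, 3]
New canonical toposort: [1, 5, 4, 2, 0, 6, 7, 3]
Compare positions:
  Node 0: index 5 -> 4 (moved)
  Node 1: index 0 -> 0 (same)
  Node 2: index 4 -> 3 (moved)
  Node 3: index 1 -> 7 (moved)
  Node 4: index 3 -> 2 (moved)
  Node 5: index 2 -> 1 (moved)
  Node 6: index 6 -> 5 (moved)
  Node 7: index 7 -> 6 (moved)
Nodes that changed position: 0 2 3 4 5 6 7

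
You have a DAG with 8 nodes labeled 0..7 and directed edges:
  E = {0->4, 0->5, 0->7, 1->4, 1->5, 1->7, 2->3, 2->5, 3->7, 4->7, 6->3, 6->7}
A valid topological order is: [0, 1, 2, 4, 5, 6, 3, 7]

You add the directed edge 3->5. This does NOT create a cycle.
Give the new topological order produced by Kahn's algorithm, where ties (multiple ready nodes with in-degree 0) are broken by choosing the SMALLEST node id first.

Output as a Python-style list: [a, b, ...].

Answer: [0, 1, 2, 4, 6, 3, 5, 7]

Derivation:
Old toposort: [0, 1, 2, 4, 5, 6, 3, 7]
Added edge: 3->5
Position of 3 (6) > position of 5 (4). Must reorder: 3 must now come before 5.
Run Kahn's algorithm (break ties by smallest node id):
  initial in-degrees: [0, 0, 0, 2, 2, 4, 0, 5]
  ready (indeg=0): [0, 1, 2, 6]
  pop 0: indeg[4]->1; indeg[5]->3; indeg[7]->4 | ready=[1, 2, 6] | order so far=[0]
  pop 1: indeg[4]->0; indeg[5]->2; indeg[7]->3 | ready=[2, 4, 6] | order so far=[0, 1]
  pop 2: indeg[3]->1; indeg[5]->1 | ready=[4, 6] | order so far=[0, 1, 2]
  pop 4: indeg[7]->2 | ready=[6] | order so far=[0, 1, 2, 4]
  pop 6: indeg[3]->0; indeg[7]->1 | ready=[3] | order so far=[0, 1, 2, 4, 6]
  pop 3: indeg[5]->0; indeg[7]->0 | ready=[5, 7] | order so far=[0, 1, 2, 4, 6, 3]
  pop 5: no out-edges | ready=[7] | order so far=[0, 1, 2, 4, 6, 3, 5]
  pop 7: no out-edges | ready=[] | order so far=[0, 1, 2, 4, 6, 3, 5, 7]
  Result: [0, 1, 2, 4, 6, 3, 5, 7]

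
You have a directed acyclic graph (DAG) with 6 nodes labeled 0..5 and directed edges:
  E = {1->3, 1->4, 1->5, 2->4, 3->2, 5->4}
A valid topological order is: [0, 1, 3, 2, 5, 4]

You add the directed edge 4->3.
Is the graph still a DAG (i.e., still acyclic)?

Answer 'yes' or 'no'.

Answer: no

Derivation:
Given toposort: [0, 1, 3, 2, 5, 4]
Position of 4: index 5; position of 3: index 2
New edge 4->3: backward (u after v in old order)
Backward edge: old toposort is now invalid. Check if this creates a cycle.
Does 3 already reach 4? Reachable from 3: [2, 3, 4]. YES -> cycle!
Still a DAG? no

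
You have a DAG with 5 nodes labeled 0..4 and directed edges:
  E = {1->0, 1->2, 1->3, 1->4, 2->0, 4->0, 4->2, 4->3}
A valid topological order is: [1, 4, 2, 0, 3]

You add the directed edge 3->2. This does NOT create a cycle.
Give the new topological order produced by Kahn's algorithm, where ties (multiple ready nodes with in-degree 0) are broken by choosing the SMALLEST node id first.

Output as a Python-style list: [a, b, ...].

Old toposort: [1, 4, 2, 0, 3]
Added edge: 3->2
Position of 3 (4) > position of 2 (2). Must reorder: 3 must now come before 2.
Run Kahn's algorithm (break ties by smallest node id):
  initial in-degrees: [3, 0, 3, 2, 1]
  ready (indeg=0): [1]
  pop 1: indeg[0]->2; indeg[2]->2; indeg[3]->1; indeg[4]->0 | ready=[4] | order so far=[1]
  pop 4: indeg[0]->1; indeg[2]->1; indeg[3]->0 | ready=[3] | order so far=[1, 4]
  pop 3: indeg[2]->0 | ready=[2] | order so far=[1, 4, 3]
  pop 2: indeg[0]->0 | ready=[0] | order so far=[1, 4, 3, 2]
  pop 0: no out-edges | ready=[] | order so far=[1, 4, 3, 2, 0]
  Result: [1, 4, 3, 2, 0]

Answer: [1, 4, 3, 2, 0]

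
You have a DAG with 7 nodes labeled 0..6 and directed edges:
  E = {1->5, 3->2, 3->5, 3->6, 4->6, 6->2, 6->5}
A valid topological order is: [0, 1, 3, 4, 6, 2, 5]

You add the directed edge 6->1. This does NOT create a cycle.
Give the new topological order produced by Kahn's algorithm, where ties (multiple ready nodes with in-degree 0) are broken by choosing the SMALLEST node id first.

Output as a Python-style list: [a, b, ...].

Answer: [0, 3, 4, 6, 1, 2, 5]

Derivation:
Old toposort: [0, 1, 3, 4, 6, 2, 5]
Added edge: 6->1
Position of 6 (4) > position of 1 (1). Must reorder: 6 must now come before 1.
Run Kahn's algorithm (break ties by smallest node id):
  initial in-degrees: [0, 1, 2, 0, 0, 3, 2]
  ready (indeg=0): [0, 3, 4]
  pop 0: no out-edges | ready=[3, 4] | order so far=[0]
  pop 3: indeg[2]->1; indeg[5]->2; indeg[6]->1 | ready=[4] | order so far=[0, 3]
  pop 4: indeg[6]->0 | ready=[6] | order so far=[0, 3, 4]
  pop 6: indeg[1]->0; indeg[2]->0; indeg[5]->1 | ready=[1, 2] | order so far=[0, 3, 4, 6]
  pop 1: indeg[5]->0 | ready=[2, 5] | order so far=[0, 3, 4, 6, 1]
  pop 2: no out-edges | ready=[5] | order so far=[0, 3, 4, 6, 1, 2]
  pop 5: no out-edges | ready=[] | order so far=[0, 3, 4, 6, 1, 2, 5]
  Result: [0, 3, 4, 6, 1, 2, 5]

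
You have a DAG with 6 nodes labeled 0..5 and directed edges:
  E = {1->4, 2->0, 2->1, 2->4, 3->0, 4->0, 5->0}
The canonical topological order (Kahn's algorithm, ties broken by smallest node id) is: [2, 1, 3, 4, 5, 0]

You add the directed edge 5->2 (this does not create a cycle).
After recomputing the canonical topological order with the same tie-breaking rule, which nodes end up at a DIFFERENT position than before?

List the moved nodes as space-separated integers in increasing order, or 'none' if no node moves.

Answer: 1 2 3 4 5

Derivation:
Old toposort: [2, 1, 3, 4, 5, 0]
Added edge 5->2
Recompute Kahn (smallest-id tiebreak):
  initial in-degrees: [4, 1, 1, 0, 2, 0]
  ready (indeg=0): [3, 5]
  pop 3: indeg[0]->3 | ready=[5] | order so far=[3]
  pop 5: indeg[0]->2; indeg[2]->0 | ready=[2] | order so far=[3, 5]
  pop 2: indeg[0]->1; indeg[1]->0; indeg[4]->1 | ready=[1] | order so far=[3, 5, 2]
  pop 1: indeg[4]->0 | ready=[4] | order so far=[3, 5, 2, 1]
  pop 4: indeg[0]->0 | ready=[0] | order so far=[3, 5, 2, 1, 4]
  pop 0: no out-edges | ready=[] | order so far=[3, 5, 2, 1, 4, 0]
New canonical toposort: [3, 5, 2, 1, 4, 0]
Compare positions:
  Node 0: index 5 -> 5 (same)
  Node 1: index 1 -> 3 (moved)
  Node 2: index 0 -> 2 (moved)
  Node 3: index 2 -> 0 (moved)
  Node 4: index 3 -> 4 (moved)
  Node 5: index 4 -> 1 (moved)
Nodes that changed position: 1 2 3 4 5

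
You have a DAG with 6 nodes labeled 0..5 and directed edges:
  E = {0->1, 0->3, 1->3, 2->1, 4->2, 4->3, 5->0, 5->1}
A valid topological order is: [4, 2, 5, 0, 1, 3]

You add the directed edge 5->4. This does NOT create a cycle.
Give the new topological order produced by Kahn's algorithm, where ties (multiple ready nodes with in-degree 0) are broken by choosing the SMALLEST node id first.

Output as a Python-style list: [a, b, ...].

Old toposort: [4, 2, 5, 0, 1, 3]
Added edge: 5->4
Position of 5 (2) > position of 4 (0). Must reorder: 5 must now come before 4.
Run Kahn's algorithm (break ties by smallest node id):
  initial in-degrees: [1, 3, 1, 3, 1, 0]
  ready (indeg=0): [5]
  pop 5: indeg[0]->0; indeg[1]->2; indeg[4]->0 | ready=[0, 4] | order so far=[5]
  pop 0: indeg[1]->1; indeg[3]->2 | ready=[4] | order so far=[5, 0]
  pop 4: indeg[2]->0; indeg[3]->1 | ready=[2] | order so far=[5, 0, 4]
  pop 2: indeg[1]->0 | ready=[1] | order so far=[5, 0, 4, 2]
  pop 1: indeg[3]->0 | ready=[3] | order so far=[5, 0, 4, 2, 1]
  pop 3: no out-edges | ready=[] | order so far=[5, 0, 4, 2, 1, 3]
  Result: [5, 0, 4, 2, 1, 3]

Answer: [5, 0, 4, 2, 1, 3]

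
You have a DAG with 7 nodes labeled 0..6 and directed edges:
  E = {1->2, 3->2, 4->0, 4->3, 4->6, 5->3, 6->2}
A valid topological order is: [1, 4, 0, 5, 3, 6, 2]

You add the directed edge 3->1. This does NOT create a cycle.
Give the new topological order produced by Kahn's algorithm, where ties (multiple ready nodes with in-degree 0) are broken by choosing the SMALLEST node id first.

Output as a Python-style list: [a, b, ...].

Answer: [4, 0, 5, 3, 1, 6, 2]

Derivation:
Old toposort: [1, 4, 0, 5, 3, 6, 2]
Added edge: 3->1
Position of 3 (4) > position of 1 (0). Must reorder: 3 must now come before 1.
Run Kahn's algorithm (break ties by smallest node id):
  initial in-degrees: [1, 1, 3, 2, 0, 0, 1]
  ready (indeg=0): [4, 5]
  pop 4: indeg[0]->0; indeg[3]->1; indeg[6]->0 | ready=[0, 5, 6] | order so far=[4]
  pop 0: no out-edges | ready=[5, 6] | order so far=[4, 0]
  pop 5: indeg[3]->0 | ready=[3, 6] | order so far=[4, 0, 5]
  pop 3: indeg[1]->0; indeg[2]->2 | ready=[1, 6] | order so far=[4, 0, 5, 3]
  pop 1: indeg[2]->1 | ready=[6] | order so far=[4, 0, 5, 3, 1]
  pop 6: indeg[2]->0 | ready=[2] | order so far=[4, 0, 5, 3, 1, 6]
  pop 2: no out-edges | ready=[] | order so far=[4, 0, 5, 3, 1, 6, 2]
  Result: [4, 0, 5, 3, 1, 6, 2]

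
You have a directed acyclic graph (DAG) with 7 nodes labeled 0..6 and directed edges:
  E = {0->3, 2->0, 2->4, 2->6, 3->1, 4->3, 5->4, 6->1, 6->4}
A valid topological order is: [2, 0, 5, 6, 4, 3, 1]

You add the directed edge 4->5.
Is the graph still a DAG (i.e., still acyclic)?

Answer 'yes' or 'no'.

Given toposort: [2, 0, 5, 6, 4, 3, 1]
Position of 4: index 4; position of 5: index 2
New edge 4->5: backward (u after v in old order)
Backward edge: old toposort is now invalid. Check if this creates a cycle.
Does 5 already reach 4? Reachable from 5: [1, 3, 4, 5]. YES -> cycle!
Still a DAG? no

Answer: no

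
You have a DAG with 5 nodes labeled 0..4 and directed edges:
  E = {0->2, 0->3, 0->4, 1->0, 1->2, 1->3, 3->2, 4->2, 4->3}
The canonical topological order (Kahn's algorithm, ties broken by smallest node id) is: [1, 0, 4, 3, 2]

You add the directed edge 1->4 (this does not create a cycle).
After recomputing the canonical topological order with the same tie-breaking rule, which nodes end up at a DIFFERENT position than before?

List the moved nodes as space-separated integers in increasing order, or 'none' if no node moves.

Old toposort: [1, 0, 4, 3, 2]
Added edge 1->4
Recompute Kahn (smallest-id tiebreak):
  initial in-degrees: [1, 0, 4, 3, 2]
  ready (indeg=0): [1]
  pop 1: indeg[0]->0; indeg[2]->3; indeg[3]->2; indeg[4]->1 | ready=[0] | order so far=[1]
  pop 0: indeg[2]->2; indeg[3]->1; indeg[4]->0 | ready=[4] | order so far=[1, 0]
  pop 4: indeg[2]->1; indeg[3]->0 | ready=[3] | order so far=[1, 0, 4]
  pop 3: indeg[2]->0 | ready=[2] | order so far=[1, 0, 4, 3]
  pop 2: no out-edges | ready=[] | order so far=[1, 0, 4, 3, 2]
New canonical toposort: [1, 0, 4, 3, 2]
Compare positions:
  Node 0: index 1 -> 1 (same)
  Node 1: index 0 -> 0 (same)
  Node 2: index 4 -> 4 (same)
  Node 3: index 3 -> 3 (same)
  Node 4: index 2 -> 2 (same)
Nodes that changed position: none

Answer: none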